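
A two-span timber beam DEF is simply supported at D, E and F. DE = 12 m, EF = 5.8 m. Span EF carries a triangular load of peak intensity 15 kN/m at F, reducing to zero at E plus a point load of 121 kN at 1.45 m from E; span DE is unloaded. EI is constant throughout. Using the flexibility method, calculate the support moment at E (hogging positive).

M_E = 47.11 kN·m

Take M_E as the redundant. Released structure: two simple spans DE and EF with a hinge at E.
Rotations at E on the released spans (each span's end-slope, ×1/EI):
  span EF: triangular load, peak 15: 7w₀L³/(360EI) = 56.91/EI
  span EF: point load 121 at a = 1.45: Pab(L + b)/(6LEI) = 222.6/EI
  relative rotation θ_0 = (0 + 279.5)/EI = 279.5/EI
A unit hogging moment at E produces rotation L₁/(3EI) + L₂/(3EI) = 5.933/EI.
Slope continuity at E: θ_0 = M_E·5.933/EI, so M_E = 279.5/5.933 = 47.11 kN·m (hogging).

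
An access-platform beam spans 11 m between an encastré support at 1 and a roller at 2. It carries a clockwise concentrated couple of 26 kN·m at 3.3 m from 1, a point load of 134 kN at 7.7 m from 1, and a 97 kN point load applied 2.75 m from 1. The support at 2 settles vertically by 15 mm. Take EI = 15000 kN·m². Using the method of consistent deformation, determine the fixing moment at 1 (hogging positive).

M_1 = 387.9 kN·m

Release the roller at 2. Primary structure: cantilever fixed at 1.
Primary-structure tip deflection at 2 by superposition:
  clockwise couple 26 at a = 3.3: M₀a(2L − a)/(2EI) = 802.2/EI
  point load 134 at a = 7.7: Pa²(3L − a)/(6EI) = 33501/EI
  point load 97 at a = 2.75: Pa²(3L − a)/(6EI) = 3698/EI
  δ_0 = 38001/EI
Tip deflection under a unit load at 2: L³/(3EI) = 443.7/EI.
With EI = 15000 kN·m²: δ_0 = 2.5334 m and δ_{22} = 0.029578 m/kN.
Compatibility — the beam at 2 must follow the support down by 0.015 m: δ_0 − R_2·δ_{22} = 0.015, so R_2 = (2.5334 − 0.015)/0.029578 = 85.15 kN.
Moment equilibrium about 1: M_1 = Σ(load moments about 1) − R_2·L = 1325 − 85.15×11 = 387.9 kN·m.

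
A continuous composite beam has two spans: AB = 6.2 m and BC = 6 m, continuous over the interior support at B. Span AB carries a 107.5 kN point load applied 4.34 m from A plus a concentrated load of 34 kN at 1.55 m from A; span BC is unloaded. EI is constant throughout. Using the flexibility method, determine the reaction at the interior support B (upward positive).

R_B = 107.7 kN

Release continuity at B by inserting a hinge; the redundant is the internal moment M_B. The primary structure is two simply-supported spans AB and BC.
Rotations at B on the released spans (each span's end-slope, ×1/EI):
  span AB: point load 107.5 at a = 4.34: Pab(L + a)/(6LEI) = 245.9/EI
  span AB: point load 34 at a = 1.55: Pab(L + a)/(6LEI) = 51.05/EI
  relative rotation θ_0 = (296.9 + 0)/EI = 296.9/EI
A unit hogging moment at B produces rotation L₁/(3EI) + L₂/(3EI) = 4.067/EI.
Slope continuity at B: θ_0 = M_B·4.067/EI, so M_B = 296.9/4.067 = 73.01 kN·m (hogging).
Span AB, ΣM about A with M_B applied at B: R_B^{AB}·6.2 = 519.2 + 73.01, so R_B^{AB} = 95.53 kN and R_A = 141.5 − 95.53 = 45.97 kN.
Span BC, ΣM about C: R_B^{BC}·6 = 0 + 73.01, so R_B^{BC} = 12.17 kN and R_C = 0 − 12.17 = -12.17 kN.
R_B = 95.53 + 12.17 = 107.7 kN.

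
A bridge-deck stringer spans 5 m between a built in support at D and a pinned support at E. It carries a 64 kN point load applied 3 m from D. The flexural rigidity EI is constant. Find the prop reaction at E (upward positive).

R_E = 27.65 kN

Take the reaction at E as the redundant and release it; the primary structure is a cantilever fixed at D.
Downward deflection at the released point E due to the loads:
  point load 64 at a = 3: Pa²(3L − a)/(6EI) = 1152/EI
Flexibility coefficient — unit upward force at E: δ_{EE} = L³/(3EI) = 41.67/EI.
Compatibility at E: δ_0 − R_E·δ_{EE} = 0, so R_E = 1152/41.67 = 27.65 kN.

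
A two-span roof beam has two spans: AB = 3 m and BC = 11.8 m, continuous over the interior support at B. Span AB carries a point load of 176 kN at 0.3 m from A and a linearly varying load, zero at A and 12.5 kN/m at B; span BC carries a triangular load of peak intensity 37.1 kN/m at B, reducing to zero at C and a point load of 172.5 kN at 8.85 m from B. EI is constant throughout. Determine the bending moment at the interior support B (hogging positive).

Insert a hinge at B; M_B is the redundant, and each span becomes simply supported.
Rotations at B on the released spans (each span's end-slope, ×1/EI):
  span AB: point load 176 at a = 0.3: Pab(L + a)/(6LEI) = 26.14/EI
  span AB: triangular load, peak 12.5: w₀L³/(45EI) = 7.5/EI
  span BC: triangular load, peak 37.1: w₀L³/(45EI) = 1355/EI
  span BC: point load 172.5 at a = 8.85: Pab(L + b)/(6LEI) = 938.2/EI
  relative rotation θ_0 = (33.64 + 2293)/EI = 2326/EI
A unit hogging moment at B produces rotation L₁/(3EI) + L₂/(3EI) = 4.933/EI.
Slope continuity at B: θ_0 = M_B·4.933/EI, so M_B = 2326/4.933 = 471.6 kN·m (hogging).

M_B = 471.6 kN·m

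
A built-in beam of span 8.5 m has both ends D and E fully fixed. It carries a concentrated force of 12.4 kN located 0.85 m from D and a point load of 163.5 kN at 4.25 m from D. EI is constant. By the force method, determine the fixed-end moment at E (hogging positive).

M_E = 174.7 kN·m

Take the two fixed-end moments M_D, M_E as redundants; the released structure is the simple span DE.
Simple-span end rotations at D and E under the given loads:
  at D: point load 12.4 at a = 0.85: Pab(L + b)/(6LEI) = 25.53/EI
  at E: point load 12.4 at a = 0.85: Pab(L + a)/(6LEI) = 14.78/EI
  at D: point load 163.5 at a = 4.25: Pab(L + b)/(6LEI) = 738.3/EI
  at E: point load 163.5 at a = 4.25: Pab(L + a)/(6LEI) = 738.3/EI
  θ_D0 = 763.8/EI,  θ_E0 = 753.1/EI
Flexibility coefficients: a unit moment at one end gives L/(3EI) there and L/(6EI) at the far end, so f₁₁ = f₂₂ = 2.833/EI and f₁₂ = f₂₁ = 1.417/EI.
Compatibility — zero rotation at each built-in end:
  2.833 M_D + 1.417 M_E = 763.8
  1.417 M_D + 2.833 M_E = 753.1
Solving the pair gives M_D = 182.3 kN·m and M_E = 174.7 kN·m (hogging).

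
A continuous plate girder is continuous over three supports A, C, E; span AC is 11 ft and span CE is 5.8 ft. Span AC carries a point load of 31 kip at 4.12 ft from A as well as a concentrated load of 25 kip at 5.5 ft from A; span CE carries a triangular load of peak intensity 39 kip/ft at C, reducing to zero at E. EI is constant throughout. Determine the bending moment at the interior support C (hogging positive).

Release continuity at C by inserting a hinge; the redundant is the internal moment M_C. The primary structure is two simply-supported spans AC and CE.
End slopes at the hinge C, treating each span as simply supported:
  span AC: point load 31 at a = 4.12: Pab(L + a)/(6LEI) = 201.3/EI
  span AC: point load 25 at a = 5.5: Pab(L + a)/(6LEI) = 189.1/EI
  span CE: triangular load, peak 39: w₀L³/(45EI) = 169.1/EI
  relative rotation θ_0 = (390.4 + 169.1)/EI = 559.5/EI
A unit hogging moment at C produces rotation L₁/(3EI) + L₂/(3EI) = 5.6/EI.
Compatibility: M_C·(L₁+L₂)/(3EI) = θ_0, giving M_C = 99.9 kip·ft (hogging).

M_C = 99.9 kip·ft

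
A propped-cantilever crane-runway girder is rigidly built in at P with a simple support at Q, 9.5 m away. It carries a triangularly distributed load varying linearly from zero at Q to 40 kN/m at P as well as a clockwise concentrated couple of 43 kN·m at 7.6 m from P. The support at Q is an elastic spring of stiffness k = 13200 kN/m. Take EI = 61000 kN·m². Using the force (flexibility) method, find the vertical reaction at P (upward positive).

R_P = 146.2 kN

Take the reaction at Q as the redundant and release it; the primary structure is a cantilever fixed at P.
Deflection at Q on the released cantilever, summing each load's contribution:
  triangular load, peak 40 at the fixed end: w₀L⁴/(30EI) = 10860/EI
  clockwise couple 43 at a = 7.6: M₀a(2L − a)/(2EI) = 1863/EI
  δ_0 = 12723/EI
Flexibility coefficient — unit upward force at Q: δ_{QQ} = L³/(3EI) = 285.8/EI.
With EI = 61000 kN·m²: δ_0 = 0.20857 m and δ_{QQ} = 0.004685 m/kN.
Compatibility — the spring shortens by R_Q/k under the reaction it provides: δ_0 − R_Q·δ_{QQ} = R_Q/k. With 1/k = 0.000076 m/kN, R_Q = δ_0 / (δ_{QQ} + 1/k) = 0.20857 / (0.004685 + 0.000076) = 43.81 kN.
Vertical equilibrium: R_P = ΣP − R_Q = 190 − 43.81 = 146.2 kN.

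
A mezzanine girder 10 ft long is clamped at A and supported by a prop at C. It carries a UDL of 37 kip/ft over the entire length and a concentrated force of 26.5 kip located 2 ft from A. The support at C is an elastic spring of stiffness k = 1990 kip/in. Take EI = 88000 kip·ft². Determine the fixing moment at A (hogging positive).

M_A = 516 kip·ft

Remove the prop at C; the released (primary) structure is a cantilever built in at A.
Free-end deflection of the primary structure under the applied loading (downward +):
  UDL 37: wL⁴/(8EI) = 46250/EI
  point load 26.5 at a = 2: Pa²(3L − a)/(6EI) = 494.7/EI
  δ_0 = 46745/EI
Flexibility coefficient — unit upward force at C: δ_{CC} = L³/(3EI) = 333.3/EI.
With EI = 88000 kip·ft²: δ_0 = 0.53119 ft and δ_{CC} = 0.003788 ft/kip.
Compatibility — the spring shortens by R_C/k under the reaction it provides: δ_0 − R_C·δ_{CC} = R_C/k. With 1/k = 1/(1990×12) ft/kip = 0.000042 ft/kip, R_C = δ_0 / (δ_{CC} + 1/k) = 0.53119 / (0.003788 + 0.000042) = 138.7 kip.
Moment equilibrium about A: M_A = Σ(load moments about A) − R_C·L = 1903 − 138.7×10 = 516 kip·ft.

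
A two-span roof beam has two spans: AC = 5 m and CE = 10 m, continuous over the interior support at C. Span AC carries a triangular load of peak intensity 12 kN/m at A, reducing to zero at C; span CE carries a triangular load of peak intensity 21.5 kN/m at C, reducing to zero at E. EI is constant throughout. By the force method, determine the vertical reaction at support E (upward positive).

R_E = 25.69 kN

Take M_C as the redundant. Released structure: two simple spans AC and CE with a hinge at C.
End slopes at the hinge C, treating each span as simply supported:
  span AC: triangular load, peak 12: 7w₀L³/(360EI) = 29.17/EI
  span CE: triangular load, peak 21.5: w₀L³/(45EI) = 477.8/EI
  relative rotation θ_0 = (29.17 + 477.8)/EI = 506.9/EI
A unit hogging moment at C produces rotation L₁/(3EI) + L₂/(3EI) = 5/EI.
Slope continuity at C: θ_0 = M_C·5/EI, so M_C = 506.9/5 = 101.4 kN·m (hogging).
Span CE, ΣM about E: R_C^{CE}·10 = 716.7 + 101.4, so R_C^{CE} = 81.81 kN and R_E = 107.5 − 81.81 = 25.69 kN.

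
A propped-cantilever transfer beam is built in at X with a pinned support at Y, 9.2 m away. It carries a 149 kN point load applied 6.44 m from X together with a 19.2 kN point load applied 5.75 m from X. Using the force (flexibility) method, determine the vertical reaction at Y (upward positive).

R_Y = 92.87 kN

Choose R_Y as the redundant. The primary structure is the cantilever fixed at X.
Deflection at Y on the released cantilever, summing each load's contribution:
  point load 149 at a = 6.44: Pa²(3L − a)/(6EI) = 21793/EI
  point load 19.2 at a = 5.75: Pa²(3L − a)/(6EI) = 2312/EI
  δ_0 = 24105/EI
Flexibility coefficient — unit upward force at Y: δ_{YY} = L³/(3EI) = 259.6/EI.
Compatibility at Y: δ_0 − R_Y·δ_{YY} = 0, so R_Y = 24105/259.6 = 92.87 kN.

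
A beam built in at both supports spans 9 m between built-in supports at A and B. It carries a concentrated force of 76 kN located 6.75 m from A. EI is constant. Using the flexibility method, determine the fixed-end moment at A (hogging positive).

M_A = 32.06 kN·m

Take the two fixed-end moments M_A, M_B as redundants; the released structure is the simple span AB.
On the primary (simply-supported) span, the end slopes from the loading are:
  at A: point load 76 at a = 6.75: Pab(L + b)/(6LEI) = 240.5/EI
  at B: point load 76 at a = 6.75: Pab(L + a)/(6LEI) = 336.7/EI
  θ_A0 = 240.5/EI,  θ_B0 = 336.7/EI
Flexibility coefficients: a unit moment at one end gives L/(3EI) there and L/(6EI) at the far end, so f₁₁ = f₂₂ = 3/EI and f₁₂ = f₂₁ = 1.5/EI.
Compatibility — zero rotation at each built-in end:
  3 M_A + 1.5 M_B = 240.5
  1.5 M_A + 3 M_B = 336.7
Solving the pair gives M_A = 32.06 kN·m and M_B = 96.19 kN·m (hogging).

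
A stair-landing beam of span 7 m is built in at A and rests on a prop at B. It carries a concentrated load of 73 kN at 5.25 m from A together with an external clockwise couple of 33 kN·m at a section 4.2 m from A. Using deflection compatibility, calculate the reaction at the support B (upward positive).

R_B = 52.14 kN

Choose R_B as the redundant. The primary structure is the cantilever fixed at A.
Deflection at B on the released cantilever, summing each load's contribution:
  point load 73 at a = 5.25: Pa²(3L − a)/(6EI) = 5282/EI
  clockwise couple 33 at a = 4.2: M₀a(2L − a)/(2EI) = 679.1/EI
  δ_0 = 5961/EI
Tip deflection under a unit load at B: L³/(3EI) = 114.3/EI.
The prop prevents deflection at B: R_B = δ_0/δ_{BB} = 5961/114.3 = 52.14 kN.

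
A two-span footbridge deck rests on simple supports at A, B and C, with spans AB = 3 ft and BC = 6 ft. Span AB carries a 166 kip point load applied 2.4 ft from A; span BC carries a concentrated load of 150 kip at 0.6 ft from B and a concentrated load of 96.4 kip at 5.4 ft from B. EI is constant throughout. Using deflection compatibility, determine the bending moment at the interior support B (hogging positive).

Insert a hinge at B; M_B is the redundant, and each span becomes simply supported.
Discontinuity in slope at B on the released structure — sum the simple-span end rotations:
  span AB: point load 166 at a = 2.4: Pab(L + a)/(6LEI) = 71.71/EI
  span BC: point load 150 at a = 0.6: Pab(L + b)/(6LEI) = 153.9/EI
  span BC: point load 96.4 at a = 5.4: Pab(L + b)/(6LEI) = 57.26/EI
  relative rotation θ_0 = (71.71 + 211.2)/EI = 282.9/EI
A unit hogging moment at B produces rotation L₁/(3EI) + L₂/(3EI) = 3/EI.
Slope continuity at B: θ_0 = M_B·3/EI, so M_B = 282.9/3 = 94.29 kip·ft (hogging).

M_B = 94.29 kip·ft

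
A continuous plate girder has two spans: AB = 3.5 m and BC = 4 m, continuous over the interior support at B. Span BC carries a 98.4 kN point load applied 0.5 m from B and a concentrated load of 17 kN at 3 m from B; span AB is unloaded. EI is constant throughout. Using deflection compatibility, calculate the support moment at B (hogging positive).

M_B = 25.77 kN·m

Take M_B as the redundant. Released structure: two simple spans AB and BC with a hinge at B.
Discontinuity in slope at B on the released structure — sum the simple-span end rotations:
  span BC: point load 98.4 at a = 0.5: Pab(L + b)/(6LEI) = 53.81/EI
  span BC: point load 17 at a = 3: Pab(L + b)/(6LEI) = 10.62/EI
  relative rotation θ_0 = (0 + 64.44)/EI = 64.44/EI
A unit hogging moment at B produces rotation L₁/(3EI) + L₂/(3EI) = 2.5/EI.
Compatibility: M_B·(L₁+L₂)/(3EI) = θ_0, giving M_B = 25.77 kN·m (hogging).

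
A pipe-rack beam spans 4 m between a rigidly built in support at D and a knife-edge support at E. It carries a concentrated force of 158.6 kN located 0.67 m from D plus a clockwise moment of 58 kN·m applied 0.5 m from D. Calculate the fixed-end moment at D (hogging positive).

M_D = 118.7 kN·m

Remove the prop at E; the released (primary) structure is a cantilever built in at D.
Free-end deflection of the primary structure under the applied loading (downward +):
  point load 158.6 at a = 0.67: Pa²(3L − a)/(6EI) = 134.4/EI
  clockwise couple 58 at a = 0.5: M₀a(2L − a)/(2EI) = 108.8/EI
  δ_0 = 243.2/EI
Tip deflection under a unit load at E: L³/(3EI) = 21.33/EI.
Compatibility at E: δ_0 − R_E·δ_{EE} = 0, so R_E = 243.2/21.33 = 11.4 kN.
Moment equilibrium about D: M_D = Σ(load moments about D) − R_E·L = 164.3 − 11.4×4 = 118.7 kN·m.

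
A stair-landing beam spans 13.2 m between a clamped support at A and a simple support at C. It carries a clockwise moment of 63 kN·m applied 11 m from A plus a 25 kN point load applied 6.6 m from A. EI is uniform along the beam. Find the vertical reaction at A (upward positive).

Remove the prop at C; the released (primary) structure is a cantilever built in at A.
Deflection at C on the released cantilever, summing each load's contribution:
  clockwise couple 63 at a = 11: M₀a(2L − a)/(2EI) = 5336/EI
  point load 25 at a = 6.6: Pa²(3L − a)/(6EI) = 5990/EI
  δ_0 = 11326/EI
Flexibility coefficient — unit upward force at C: δ_{CC} = L³/(3EI) = 766.7/EI.
The prop prevents deflection at C: R_C = δ_0/δ_{CC} = 11326/766.7 = 14.77 kN.
Vertical equilibrium: R_A = ΣP − R_C = 25 − 14.77 = 10.23 kN.

R_A = 10.23 kN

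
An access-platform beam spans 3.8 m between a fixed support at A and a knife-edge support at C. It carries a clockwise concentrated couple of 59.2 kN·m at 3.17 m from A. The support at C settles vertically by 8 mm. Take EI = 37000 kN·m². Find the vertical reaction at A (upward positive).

Release the roller at C. Primary structure: cantilever fixed at A.
Primary-structure tip deflection at C by superposition:
  clockwise couple 59.2 at a = 3.17: M₀a(2L − a)/(2EI) = 415.7/EI
Tip deflection under a unit load at C: L³/(3EI) = 18.29/EI.
With EI = 37000 kN·m²: δ_0 = 0.011234 m and δ_{CC} = 0.000494 m/kN.
Compatibility — the beam at C must follow the support down by 0.008 m: δ_0 − R_C·δ_{CC} = 0.008, so R_C = (0.011234 − 0.008)/0.000494 = 6.543 kN.
Vertical equilibrium: R_A = ΣP − R_C = 0 − 6.543 = -6.543 kN.

R_A = -6.543 kN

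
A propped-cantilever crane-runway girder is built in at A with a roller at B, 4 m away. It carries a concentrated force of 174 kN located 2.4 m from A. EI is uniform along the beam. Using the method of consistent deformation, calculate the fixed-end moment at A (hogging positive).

Remove the prop at B; the released (primary) structure is a cantilever built in at A.
Primary-structure tip deflection at B by superposition:
  point load 174 at a = 2.4: Pa²(3L − a)/(6EI) = 1604/EI
Flexibility coefficient — unit upward force at B: δ_{BB} = L³/(3EI) = 21.33/EI.
Compatibility at B: δ_0 − R_B·δ_{BB} = 0, so R_B = 1604/21.33 = 75.17 kN.
Moment equilibrium about A: M_A = Σ(load moments about A) − R_B·L = 417.6 − 75.17×4 = 116.9 kN·m.

M_A = 116.9 kN·m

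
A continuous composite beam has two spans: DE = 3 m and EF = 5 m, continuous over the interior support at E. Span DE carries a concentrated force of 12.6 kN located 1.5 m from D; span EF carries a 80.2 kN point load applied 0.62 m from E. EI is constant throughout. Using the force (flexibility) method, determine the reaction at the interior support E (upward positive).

R_E = 91.59 kN

Insert a hinge at E; M_E is the redundant, and each span becomes simply supported.
End slopes at the hinge E, treating each span as simply supported:
  span DE: point load 12.6 at a = 1.5: Pab(L + a)/(6LEI) = 7.088/EI
  span EF: point load 80.2 at a = 0.62: Pab(L + b)/(6LEI) = 68.1/EI
  relative rotation θ_0 = (7.088 + 68.1)/EI = 75.18/EI
A unit hogging moment at E produces rotation L₁/(3EI) + L₂/(3EI) = 2.667/EI.
Slope continuity at E: θ_0 = M_E·2.667/EI, so M_E = 75.18/2.667 = 28.19 kN·m (hogging).
Span DE, ΣM about D with M_E applied at E: R_E^{DE}·3 = 18.9 + 28.19, so R_E^{DE} = 15.7 kN and R_D = 12.6 − 15.7 = -3.098 kN.
Span EF, ΣM about F: R_E^{EF}·5 = 351.3 + 28.19, so R_E^{EF} = 75.89 kN and R_F = 80.2 − 75.89 = 4.306 kN.
R_E = 15.7 + 75.89 = 91.59 kN.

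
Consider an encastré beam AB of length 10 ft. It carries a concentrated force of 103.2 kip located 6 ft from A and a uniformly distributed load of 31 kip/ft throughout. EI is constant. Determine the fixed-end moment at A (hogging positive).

M_A = 357.4 kip·ft

Release both end moments; the primary structure is a simply-supported span AB with redundants M_A and M_B.
Simple-span end rotations at A and B under the given loads:
  at A: point load 103.2 at a = 6: Pab(L + b)/(6LEI) = 577.9/EI
  at B: point load 103.2 at a = 6: Pab(L + a)/(6LEI) = 660.5/EI
  at A: UDL 31: wL³/(24EI) = 1292/EI
  at B: UDL 31: wL³/(24EI) = 1292/EI
  θ_A0 = 1870/EI,  θ_B0 = 1952/EI
Flexibility coefficients: a unit moment at one end gives L/(3EI) there and L/(6EI) at the far end, so f₁₁ = f₂₂ = 3.333/EI and f₁₂ = f₂₁ = 1.667/EI.
Compatibility — zero rotation at each built-in end:
  3.333 M_A + 1.667 M_B = 1870
  1.667 M_A + 3.333 M_B = 1952
Solving the pair gives M_A = 357.4 kip·ft and M_B = 406.9 kip·ft (hogging).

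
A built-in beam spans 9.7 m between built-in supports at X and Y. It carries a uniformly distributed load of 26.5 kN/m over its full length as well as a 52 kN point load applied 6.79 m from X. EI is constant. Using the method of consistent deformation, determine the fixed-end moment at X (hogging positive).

Take the two fixed-end moments M_X, M_Y as redundants; the released structure is the simple span XY.
Simple-span end rotations at X and Y under the given loads:
  at X: UDL 26.5: wL³/(24EI) = 1008/EI
  at Y: UDL 26.5: wL³/(24EI) = 1008/EI
  at X: point load 52 at a = 6.79: Pab(L + b)/(6LEI) = 222.6/EI
  at Y: point load 52 at a = 6.79: Pab(L + a)/(6LEI) = 291.1/EI
  θ_X0 = 1230/EI,  θ_Y0 = 1299/EI
Flexibility coefficients: a unit moment at one end gives L/(3EI) there and L/(6EI) at the far end, so f₁₁ = f₂₂ = 3.233/EI and f₁₂ = f₂₁ = 1.617/EI.
Compatibility — zero rotation at each built-in end:
  3.233 M_X + 1.617 M_Y = 1230
  1.617 M_X + 3.233 M_Y = 1299
Solving the pair gives M_X = 239.6 kN·m and M_Y = 281.9 kN·m (hogging).

M_X = 239.6 kN·m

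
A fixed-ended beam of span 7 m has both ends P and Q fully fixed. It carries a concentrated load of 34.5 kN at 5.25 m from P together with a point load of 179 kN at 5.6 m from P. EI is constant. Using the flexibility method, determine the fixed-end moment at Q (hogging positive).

M_Q = 194.3 kN·m

Release both end moments; the primary structure is a simply-supported span PQ with redundants M_P and M_Q.
Simple-span end rotations at P and Q under the given loads:
  at P: point load 34.5 at a = 5.25: Pab(L + b)/(6LEI) = 66.04/EI
  at Q: point load 34.5 at a = 5.25: Pab(L + a)/(6LEI) = 92.45/EI
  at P: point load 179 at a = 5.6: Pab(L + b)/(6LEI) = 280.7/EI
  at Q: point load 179 at a = 5.6: Pab(L + a)/(6LEI) = 421/EI
  θ_P0 = 346.7/EI,  θ_Q0 = 513.5/EI
Flexibility coefficients: a unit moment at one end gives L/(3EI) there and L/(6EI) at the far end, so f₁₁ = f₂₂ = 2.333/EI and f₁₂ = f₂₁ = 1.167/EI.
Compatibility — zero rotation at each built-in end:
  2.333 M_P + 1.167 M_Q = 346.7
  1.167 M_P + 2.333 M_Q = 513.5
Solving the pair gives M_P = 51.42 kN·m and M_Q = 194.3 kN·m (hogging).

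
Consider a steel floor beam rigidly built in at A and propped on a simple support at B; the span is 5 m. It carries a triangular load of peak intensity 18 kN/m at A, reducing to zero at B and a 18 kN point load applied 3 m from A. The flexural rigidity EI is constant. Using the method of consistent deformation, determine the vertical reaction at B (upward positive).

R_B = 16.78 kN

Release the roller at B. Primary structure: cantilever fixed at A.
Free-end deflection of the primary structure under the applied loading (downward +):
  triangular load, peak 18 at the fixed end: w₀L⁴/(30EI) = 375/EI
  point load 18 at a = 3: Pa²(3L − a)/(6EI) = 324/EI
  δ_0 = 699/EI
Flexibility coefficient — unit upward force at B: δ_{BB} = L³/(3EI) = 41.67/EI.
The prop prevents deflection at B: R_B = δ_0/δ_{BB} = 699/41.67 = 16.78 kN.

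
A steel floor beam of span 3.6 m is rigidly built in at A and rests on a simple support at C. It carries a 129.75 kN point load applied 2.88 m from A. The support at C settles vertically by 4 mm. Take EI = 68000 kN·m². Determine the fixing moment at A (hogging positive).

Choose R_C as the redundant. The primary structure is the cantilever fixed at A.
Free-end deflection of the primary structure under the applied loading (downward +):
  point load 129.75 at a = 2.88: Pa²(3L − a)/(6EI) = 1421/EI
Flexibility coefficient — unit upward force at C: δ_{CC} = L³/(3EI) = 15.55/EI.
With EI = 68000 kN·m²: δ_0 = 0.020891 m and δ_{CC} = 0.000229 m/kN.
Compatibility — the beam at C must follow the support down by 0.004 m: δ_0 − R_C·δ_{CC} = 0.004, so R_C = (0.020891 − 0.004)/0.000229 = 73.85 kN.
Moment equilibrium about A: M_A = Σ(load moments about A) − R_C·L = 373.7 − 73.85×3.6 = 107.8 kN·m.

M_A = 107.8 kN·m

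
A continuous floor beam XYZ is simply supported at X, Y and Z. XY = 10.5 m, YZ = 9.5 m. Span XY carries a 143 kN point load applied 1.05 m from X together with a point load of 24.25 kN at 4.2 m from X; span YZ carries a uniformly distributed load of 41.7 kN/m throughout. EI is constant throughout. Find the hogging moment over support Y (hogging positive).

Release continuity at Y by inserting a hinge; the redundant is the internal moment M_Y. The primary structure is two simply-supported spans XY and YZ.
Rotations at Y on the released spans (each span's end-slope, ×1/EI):
  span XY: point load 143 at a = 1.05: Pab(L + a)/(6LEI) = 260.1/EI
  span XY: point load 24.25 at a = 4.2: Pab(L + a)/(6LEI) = 149.7/EI
  span YZ: UDL 41.7: wL³/(24EI) = 1490/EI
  relative rotation θ_0 = (409.9 + 1490)/EI = 1900/EI
A unit hogging moment at Y produces rotation L₁/(3EI) + L₂/(3EI) = 6.667/EI.
Compatibility: M_Y·(L₁+L₂)/(3EI) = θ_0, giving M_Y = 284.9 kN·m (hogging).

M_Y = 284.9 kN·m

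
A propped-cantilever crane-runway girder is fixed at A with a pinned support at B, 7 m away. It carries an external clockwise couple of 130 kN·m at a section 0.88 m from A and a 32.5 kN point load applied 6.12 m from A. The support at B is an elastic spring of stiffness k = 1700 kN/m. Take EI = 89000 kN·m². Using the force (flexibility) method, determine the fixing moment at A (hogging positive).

M_A = 170.6 kN·m

Remove the prop at B; the released (primary) structure is a cantilever built in at A.
Downward deflection at the released point B due to the loads:
  clockwise couple 130 at a = 0.88: M₀a(2L − a)/(2EI) = 750.5/EI
  point load 32.5 at a = 6.12: Pa²(3L − a)/(6EI) = 3019/EI
  δ_0 = 3769/EI
Flexibility coefficient — unit upward force at B: δ_{BB} = L³/(3EI) = 114.3/EI.
With EI = 89000 kN·m²: δ_0 = 0.042352 m and δ_{BB} = 0.001285 m/kN.
Compatibility — the spring shortens by R_B/k under the reaction it provides: δ_0 − R_B·δ_{BB} = R_B/k. With 1/k = 0.000588 m/kN, R_B = δ_0 / (δ_{BB} + 1/k) = 0.042352 / (0.001285 + 0.000588) = 22.61 kN.
Moment equilibrium about A: M_A = Σ(load moments about A) − R_B·L = 328.9 − 22.61×7 = 170.6 kN·m.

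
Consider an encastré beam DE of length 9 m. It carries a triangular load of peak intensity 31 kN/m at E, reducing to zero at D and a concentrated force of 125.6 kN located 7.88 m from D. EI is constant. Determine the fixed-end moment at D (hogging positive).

M_D = 99.03 kN·m

Take the two fixed-end moments M_D, M_E as redundants; the released structure is the simple span DE.
Simple-span end rotations at D and E under the given loads:
  at D: triangular load, peak 31: 7w₀L³/(360EI) = 439.4/EI
  at E: triangular load, peak 31: w₀L³/(45EI) = 502.2/EI
  at D: point load 125.6 at a = 7.88: Pab(L + b)/(6LEI) = 207.7/EI
  at E: point load 125.6 at a = 7.88: Pab(L + a)/(6LEI) = 346.5/EI
  θ_D0 = 647.2/EI,  θ_E0 = 848.7/EI
Flexibility coefficients: a unit moment at one end gives L/(3EI) there and L/(6EI) at the far end, so f₁₁ = f₂₂ = 3/EI and f₁₂ = f₂₁ = 1.5/EI.
Compatibility — zero rotation at each built-in end:
  3 M_D + 1.5 M_E = 647.2
  1.5 M_D + 3 M_E = 848.7
Solving the pair gives M_D = 99.03 kN·m and M_E = 233.4 kN·m (hogging).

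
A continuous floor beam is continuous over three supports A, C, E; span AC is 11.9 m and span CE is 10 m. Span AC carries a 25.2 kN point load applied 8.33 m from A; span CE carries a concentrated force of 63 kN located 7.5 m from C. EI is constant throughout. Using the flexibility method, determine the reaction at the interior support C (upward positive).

R_C = 44.95 kN

Release continuity at C by inserting a hinge; the redundant is the internal moment M_C. The primary structure is two simply-supported spans AC and CE.
Discontinuity in slope at C on the released structure — sum the simple-span end rotations:
  span AC: point load 25.2 at a = 8.33: Pab(L + a)/(6LEI) = 212.3/EI
  span CE: point load 63 at a = 7.5: Pab(L + b)/(6LEI) = 246.1/EI
  relative rotation θ_0 = (212.3 + 246.1)/EI = 458.4/EI
A unit hogging moment at C produces rotation L₁/(3EI) + L₂/(3EI) = 7.3/EI.
Compatibility: M_C·(L₁+L₂)/(3EI) = θ_0, giving M_C = 62.8 kN·m (hogging).
Span AC, ΣM about A with M_C applied at C: R_C^{AC}·11.9 = 209.9 + 62.8, so R_C^{AC} = 22.92 kN and R_A = 25.2 − 22.92 = 2.283 kN.
Span CE, ΣM about E: R_C^{CE}·10 = 157.5 + 62.8, so R_C^{CE} = 22.03 kN and R_E = 63 − 22.03 = 40.97 kN.
R_C = 22.92 + 22.03 = 44.95 kN.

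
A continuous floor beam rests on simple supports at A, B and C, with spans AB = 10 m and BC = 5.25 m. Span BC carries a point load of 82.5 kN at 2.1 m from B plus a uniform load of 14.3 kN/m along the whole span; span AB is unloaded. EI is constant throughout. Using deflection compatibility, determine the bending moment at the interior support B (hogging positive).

Insert a hinge at B; M_B is the redundant, and each span becomes simply supported.
Discontinuity in slope at B on the released structure — sum the simple-span end rotations:
  span BC: point load 82.5 at a = 2.1: Pab(L + b)/(6LEI) = 145.5/EI
  span BC: UDL 14.3: wL³/(24EI) = 86.22/EI
  relative rotation θ_0 = (0 + 231.7)/EI = 231.7/EI
A unit hogging moment at B produces rotation L₁/(3EI) + L₂/(3EI) = 5.083/EI.
Slope continuity at B: θ_0 = M_B·5.083/EI, so M_B = 231.7/5.083 = 45.59 kN·m (hogging).

M_B = 45.59 kN·m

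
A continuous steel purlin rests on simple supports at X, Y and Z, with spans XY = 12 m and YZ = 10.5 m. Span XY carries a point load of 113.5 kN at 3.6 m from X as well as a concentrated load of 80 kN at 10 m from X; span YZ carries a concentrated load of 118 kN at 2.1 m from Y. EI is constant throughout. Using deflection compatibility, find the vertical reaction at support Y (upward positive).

R_Y = 239.3 kN

Take M_Y as the redundant. Released structure: two simple spans XY and YZ with a hinge at Y.
End slopes at the hinge Y, treating each span as simply supported:
  span XY: point load 113.5 at a = 3.6: Pab(L + a)/(6LEI) = 743.7/EI
  span XY: point load 80 at a = 10: Pab(L + a)/(6LEI) = 488.9/EI
  span YZ: point load 118 at a = 2.1: Pab(L + b)/(6LEI) = 624.5/EI
  relative rotation θ_0 = (1233 + 624.5)/EI = 1857/EI
A unit hogging moment at Y produces rotation L₁/(3EI) + L₂/(3EI) = 7.5/EI.
Slope continuity at Y: θ_0 = M_Y·7.5/EI, so M_Y = 1857/7.5 = 247.6 kN·m (hogging).
Span XY, ΣM about X with M_Y applied at Y: R_Y^{XY}·12 = 1209 + 247.6, so R_Y^{XY} = 121.3 kN and R_X = 193.5 − 121.3 = 72.15 kN.
Span YZ, ΣM about Z: R_Y^{YZ}·10.5 = 991.2 + 247.6, so R_Y^{YZ} = 118 kN and R_Z = 118 − 118 = 0.01909 kN.
R_Y = 121.3 + 118 = 239.3 kN.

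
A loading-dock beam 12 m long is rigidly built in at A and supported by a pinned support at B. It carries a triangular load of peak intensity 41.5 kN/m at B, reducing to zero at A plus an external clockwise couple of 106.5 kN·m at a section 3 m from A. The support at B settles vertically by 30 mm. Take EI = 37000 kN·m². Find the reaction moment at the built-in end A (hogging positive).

M_A = 408.3 kN·m

Remove the prop at B; the released (primary) structure is a cantilever built in at A.
Free-end deflection of the primary structure under the applied loading (downward +):
  triangular load, peak 41.5 at the free end: 11w₀L⁴/(120EI) = 78883/EI
  clockwise couple 106.5 at a = 3: M₀a(2L − a)/(2EI) = 3355/EI
  δ_0 = 82238/EI
Tip deflection under a unit load at B: L³/(3EI) = 576/EI.
With EI = 37000 kN·m²: δ_0 = 2.2226 m and δ_{BB} = 0.015568 m/kN.
Compatibility — the beam at B must follow the support down by 0.03 m: δ_0 − R_B·δ_{BB} = 0.03, so R_B = (2.2226 − 0.03)/0.015568 = 140.8 kN.
Moment equilibrium about A: M_A = Σ(load moments about A) − R_B·L = 2098 − 140.8×12 = 408.3 kN·m.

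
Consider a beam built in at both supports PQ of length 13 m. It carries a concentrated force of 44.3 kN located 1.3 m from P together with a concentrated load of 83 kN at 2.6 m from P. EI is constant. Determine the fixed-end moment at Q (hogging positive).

Release both end moments; the primary structure is a simply-supported span PQ with redundants M_P and M_Q.
Simple-span end rotations at P and Q under the given loads:
  at P: point load 44.3 at a = 1.3: Pab(L + b)/(6LEI) = 213.4/EI
  at Q: point load 44.3 at a = 1.3: Pab(L + a)/(6LEI) = 123.5/EI
  at P: point load 83 at a = 2.6: Pab(L + b)/(6LEI) = 673.3/EI
  at Q: point load 83 at a = 2.6: Pab(L + a)/(6LEI) = 448.9/EI
  θ_P0 = 886.7/EI,  θ_Q0 = 572.4/EI
Flexibility coefficients: a unit moment at one end gives L/(3EI) there and L/(6EI) at the far end, so f₁₁ = f₂₂ = 4.333/EI and f₁₂ = f₂₁ = 2.167/EI.
Compatibility — zero rotation at each built-in end:
  4.333 M_P + 2.167 M_Q = 886.7
  2.167 M_P + 4.333 M_Q = 572.4
Solving the pair gives M_P = 184.8 kN·m and M_Q = 39.71 kN·m (hogging).

M_Q = 39.71 kN·m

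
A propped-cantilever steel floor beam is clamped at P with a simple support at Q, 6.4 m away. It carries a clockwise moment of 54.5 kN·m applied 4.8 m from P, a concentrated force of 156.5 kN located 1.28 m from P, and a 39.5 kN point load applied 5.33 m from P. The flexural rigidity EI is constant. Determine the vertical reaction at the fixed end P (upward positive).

R_P = 145.6 kN

Choose R_Q as the redundant. The primary structure is the cantilever fixed at P.
Primary-structure tip deflection at Q by superposition:
  clockwise couple 54.5 at a = 4.8: M₀a(2L − a)/(2EI) = 1046/EI
  point load 156.5 at a = 1.28: Pa²(3L − a)/(6EI) = 765.8/EI
  point load 39.5 at a = 5.33: Pa²(3L − a)/(6EI) = 2594/EI
  δ_0 = 4406/EI
Tip deflection under a unit load at Q: L³/(3EI) = 87.38/EI.
The prop prevents deflection at Q: R_Q = δ_0/δ_{QQ} = 4406/87.38 = 50.43 kN.
Vertical equilibrium: R_P = ΣP − R_Q = 196 − 50.43 = 145.6 kN.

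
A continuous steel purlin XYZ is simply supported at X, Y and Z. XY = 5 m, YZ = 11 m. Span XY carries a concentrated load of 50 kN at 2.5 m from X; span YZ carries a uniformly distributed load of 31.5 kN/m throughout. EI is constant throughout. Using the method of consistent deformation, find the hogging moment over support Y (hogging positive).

M_Y = 342.2 kN·m

Insert a hinge at Y; M_Y is the redundant, and each span becomes simply supported.
End slopes at the hinge Y, treating each span as simply supported:
  span XY: point load 50 at a = 2.5: Pab(L + a)/(6LEI) = 78.12/EI
  span YZ: UDL 31.5: wL³/(24EI) = 1747/EI
  relative rotation θ_0 = (78.12 + 1747)/EI = 1825/EI
A unit hogging moment at Y produces rotation L₁/(3EI) + L₂/(3EI) = 5.333/EI.
Compatibility: M_Y·(L₁+L₂)/(3EI) = θ_0, giving M_Y = 342.2 kN·m (hogging).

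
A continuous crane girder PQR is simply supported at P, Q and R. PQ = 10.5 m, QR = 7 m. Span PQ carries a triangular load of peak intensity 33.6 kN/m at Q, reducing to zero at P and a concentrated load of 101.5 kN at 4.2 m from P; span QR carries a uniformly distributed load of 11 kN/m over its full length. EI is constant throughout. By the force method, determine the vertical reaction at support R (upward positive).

Take M_Q as the redundant. Released structure: two simple spans PQ and QR with a hinge at Q.
Discontinuity in slope at Q on the released structure — sum the simple-span end rotations:
  span PQ: triangular load, peak 33.6: w₀L³/(45EI) = 864.4/EI
  span PQ: point load 101.5 at a = 4.2: Pab(L + a)/(6LEI) = 626.7/EI
  span QR: UDL 11: wL³/(24EI) = 157.2/EI
  relative rotation θ_0 = (1491 + 157.2)/EI = 1648/EI
A unit hogging moment at Q produces rotation L₁/(3EI) + L₂/(3EI) = 5.833/EI.
Slope continuity at Q: θ_0 = M_Q·5.833/EI, so M_Q = 1648/5.833 = 282.6 kN·m (hogging).
Span QR, ΣM about R: R_Q^{QR}·7 = 269.5 + 282.6, so R_Q^{QR} = 78.86 kN and R_R = 77 − 78.86 = -1.865 kN.

R_R = -1.865 kN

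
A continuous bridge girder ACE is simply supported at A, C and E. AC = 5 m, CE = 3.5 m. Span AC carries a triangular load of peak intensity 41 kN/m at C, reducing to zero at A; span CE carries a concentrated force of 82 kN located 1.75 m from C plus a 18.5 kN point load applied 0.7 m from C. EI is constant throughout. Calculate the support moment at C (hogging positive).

Release continuity at C by inserting a hinge; the redundant is the internal moment M_C. The primary structure is two simply-supported spans AC and CE.
Rotations at C on the released spans (each span's end-slope, ×1/EI):
  span AC: triangular load, peak 41: w₀L³/(45EI) = 113.9/EI
  span CE: point load 82 at a = 1.75: Pab(L + b)/(6LEI) = 62.78/EI
  span CE: point load 18.5 at a = 0.7: Pab(L + b)/(6LEI) = 10.88/EI
  relative rotation θ_0 = (113.9 + 73.66)/EI = 187.5/EI
A unit hogging moment at C produces rotation L₁/(3EI) + L₂/(3EI) = 2.833/EI.
Compatibility: M_C·(L₁+L₂)/(3EI) = θ_0, giving M_C = 66.19 kN·m (hogging).

M_C = 66.19 kN·m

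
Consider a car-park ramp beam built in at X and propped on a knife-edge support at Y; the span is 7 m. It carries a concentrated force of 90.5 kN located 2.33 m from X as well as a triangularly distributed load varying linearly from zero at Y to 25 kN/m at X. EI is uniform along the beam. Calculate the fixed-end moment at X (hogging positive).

M_X = 198.9 kN·m

Remove the prop at Y; the released (primary) structure is a cantilever built in at X.
Primary-structure tip deflection at Y by superposition:
  point load 90.5 at a = 2.33: Pa²(3L − a)/(6EI) = 1529/EI
  triangular load, peak 25 at the fixed end: w₀L⁴/(30EI) = 2001/EI
  δ_0 = 3530/EI
Flexibility coefficient — unit upward force at Y: δ_{YY} = L³/(3EI) = 114.3/EI.
The prop prevents deflection at Y: R_Y = δ_0/δ_{YY} = 3530/114.3 = 30.87 kN.
Moment equilibrium about X: M_X = Σ(load moments about X) − R_Y·L = 415 − 30.87×7 = 198.9 kN·m.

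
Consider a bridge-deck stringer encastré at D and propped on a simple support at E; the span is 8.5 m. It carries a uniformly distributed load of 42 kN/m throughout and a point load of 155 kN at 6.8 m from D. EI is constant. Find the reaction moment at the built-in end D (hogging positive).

M_D = 505.8 kN·m

Take the reaction at E as the redundant and release it; the primary structure is a cantilever fixed at D.
Deflection at E on the released cantilever, summing each load's contribution:
  UDL 42: wL⁴/(8EI) = 27405/EI
  point load 155 at a = 6.8: Pa²(3L − a)/(6EI) = 22338/EI
  δ_0 = 49743/EI
Flexibility coefficient — unit upward force at E: δ_{EE} = L³/(3EI) = 204.7/EI.
The prop prevents deflection at E: R_E = δ_0/δ_{EE} = 49743/204.7 = 243 kN.
Moment equilibrium about D: M_D = Σ(load moments about D) − R_E·L = 2571 − 243×8.5 = 505.8 kN·m.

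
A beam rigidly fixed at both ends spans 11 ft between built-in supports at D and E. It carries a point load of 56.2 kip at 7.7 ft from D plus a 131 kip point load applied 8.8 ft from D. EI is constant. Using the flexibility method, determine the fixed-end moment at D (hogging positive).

Release both end moments; the primary structure is a simply-supported span DE with redundants M_D and M_E.
End rotations of the released simple span under the applied load (×1/EI):
  at D: point load 56.2 at a = 7.7: Pab(L + b)/(6LEI) = 309.4/EI
  at E: point load 56.2 at a = 7.7: Pab(L + a)/(6LEI) = 404.6/EI
  at D: point load 131 at a = 8.8: Pab(L + b)/(6LEI) = 507.2/EI
  at E: point load 131 at a = 8.8: Pab(L + a)/(6LEI) = 760.8/EI
  θ_D0 = 816.6/EI,  θ_E0 = 1165/EI
Flexibility coefficients: a unit moment at one end gives L/(3EI) there and L/(6EI) at the far end, so f₁₁ = f₂₂ = 3.667/EI and f₁₂ = f₂₁ = 1.833/EI.
Compatibility — zero rotation at each built-in end:
  3.667 M_D + 1.833 M_E = 816.6
  1.833 M_D + 3.667 M_E = 1165
Solving the pair gives M_D = 85.06 kip·ft and M_E = 275.3 kip·ft (hogging).

M_D = 85.06 kip·ft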